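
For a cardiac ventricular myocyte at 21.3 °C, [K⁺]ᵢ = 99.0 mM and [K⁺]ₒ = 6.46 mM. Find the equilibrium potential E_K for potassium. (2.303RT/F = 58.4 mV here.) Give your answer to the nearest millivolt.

-69 mV

E = (58.4/z) · log₁₀([K⁺]_out/[K⁺]_in) with z = +1.
= (58.4/1) · log₁₀(6.46/99.0) = 58.40 · log₁₀(0.06525)
= 58.40 · (-1.1854) = -69.23 mV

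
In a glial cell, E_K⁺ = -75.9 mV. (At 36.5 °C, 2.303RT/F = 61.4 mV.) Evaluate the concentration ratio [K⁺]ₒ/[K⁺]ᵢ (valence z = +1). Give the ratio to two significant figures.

log₁₀([out]/[in]) = E·z/(61.4) = -75.9 × 1 / 61.4 = -1.2362
[out]/[in] = 10^(-1.2362) = 0.05806

0.058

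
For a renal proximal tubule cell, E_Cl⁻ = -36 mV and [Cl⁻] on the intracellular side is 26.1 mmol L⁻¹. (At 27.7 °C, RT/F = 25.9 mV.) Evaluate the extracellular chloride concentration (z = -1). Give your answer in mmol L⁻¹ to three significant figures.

Nernst: E = (25.9/-1) · ln([out]/[in]), so ln([out]/[in]) = -36.0 × -1 / 25.9 = 1.3900.
[out]/[in] = e^(1.3900) = 4.015.
[out] = 4.015 × 26.1 = 104.8 mmol L⁻¹.

105 mmol L⁻¹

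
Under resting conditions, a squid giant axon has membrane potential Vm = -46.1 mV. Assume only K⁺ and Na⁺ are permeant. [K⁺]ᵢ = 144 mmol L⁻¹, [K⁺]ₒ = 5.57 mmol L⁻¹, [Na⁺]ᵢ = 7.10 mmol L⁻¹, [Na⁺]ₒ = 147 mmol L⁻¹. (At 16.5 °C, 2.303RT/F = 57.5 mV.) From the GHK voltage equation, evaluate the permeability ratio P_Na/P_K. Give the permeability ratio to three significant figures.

0.118

Let α = P_Na/P_K. GHK: Vm = 57.5·log₁₀[(Kₒ + α·Naₒ)/(Kᵢ + α·Naᵢ)].
10^(Vm/57.5) = 10^(-46.1/57.5) = 0.15786
So 0.15786·(Kᵢ + α·Naᵢ) = Kₒ + α·Naₒ → α = (0.15786·144.0 − 5.57) / (147.0 − 0.15786·7.1)
α = (22.73 − 5.57) / (147.0 − 1.121) = 17.16/145.9 = 0.1176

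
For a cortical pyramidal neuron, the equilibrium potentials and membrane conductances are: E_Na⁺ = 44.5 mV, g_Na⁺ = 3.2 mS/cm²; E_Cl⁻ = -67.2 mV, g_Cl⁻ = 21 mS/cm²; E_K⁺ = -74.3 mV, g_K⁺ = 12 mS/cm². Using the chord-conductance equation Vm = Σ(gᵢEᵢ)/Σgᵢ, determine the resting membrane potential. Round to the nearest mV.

-60 mV

Σ gᵢEᵢ = 3.2·(44.5) + 21·(-67.2) + 12·(-74.3) = -2160.40
Σ gᵢ = 3.2 + 21 + 12 = 36.2
Vm = -2160.40 / 36.2 = -59.68 mV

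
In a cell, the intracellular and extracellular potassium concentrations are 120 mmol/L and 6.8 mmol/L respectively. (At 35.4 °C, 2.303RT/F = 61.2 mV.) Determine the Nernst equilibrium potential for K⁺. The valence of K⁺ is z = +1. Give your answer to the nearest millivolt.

-76 mV

E = (61.2/z) · log₁₀([K⁺]_out/[K⁺]_in) with z = +1.
= (61.2/1) · log₁₀(6.8/120) = 61.20 · log₁₀(0.05667)
= 61.20 · (-1.2467) = -76.30 mV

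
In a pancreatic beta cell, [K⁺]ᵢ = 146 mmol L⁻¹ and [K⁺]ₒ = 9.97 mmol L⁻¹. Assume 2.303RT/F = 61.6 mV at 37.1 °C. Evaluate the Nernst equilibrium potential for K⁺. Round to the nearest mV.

-72 mV

E = (61.6/z) · log₁₀([K⁺]_out/[K⁺]_in) with z = +1.
= (61.6/1) · log₁₀(9.97/146) = 61.60 · log₁₀(0.06829)
= 61.60 · (-1.1657) = -71.80 mV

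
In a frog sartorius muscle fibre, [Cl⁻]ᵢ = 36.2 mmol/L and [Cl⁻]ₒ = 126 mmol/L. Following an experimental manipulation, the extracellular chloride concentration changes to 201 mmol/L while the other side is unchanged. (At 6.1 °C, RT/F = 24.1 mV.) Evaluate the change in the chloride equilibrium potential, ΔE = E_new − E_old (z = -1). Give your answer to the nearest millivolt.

E_old = (24.1/-1)·ln(126/36.2) = -30.06 mV
E_new = (24.1/-1)·ln(201/36.2) = -41.31 mV
ΔE = -41.31 − (-30.06) = -11.26 mV

-11 mV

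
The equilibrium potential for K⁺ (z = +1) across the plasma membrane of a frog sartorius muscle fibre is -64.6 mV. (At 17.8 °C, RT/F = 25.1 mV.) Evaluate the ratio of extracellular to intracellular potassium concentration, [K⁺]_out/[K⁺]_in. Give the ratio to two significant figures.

0.076

ln([out]/[in]) = E·z/(25.1) = -64.6 × 1 / 25.1 = -2.5737
[out]/[in] = e^(-2.5737) = 0.07625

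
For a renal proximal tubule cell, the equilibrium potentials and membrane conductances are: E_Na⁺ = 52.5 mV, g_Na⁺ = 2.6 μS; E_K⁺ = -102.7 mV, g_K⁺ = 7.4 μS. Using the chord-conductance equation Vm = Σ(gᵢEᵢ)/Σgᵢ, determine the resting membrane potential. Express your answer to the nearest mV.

Σ gᵢEᵢ = 2.6·(52.5) + 7.4·(-102.7) = -623.48
Σ gᵢ = 2.6 + 7.4 = 10
Vm = -623.48 / 10 = -62.35 mV

-62 mV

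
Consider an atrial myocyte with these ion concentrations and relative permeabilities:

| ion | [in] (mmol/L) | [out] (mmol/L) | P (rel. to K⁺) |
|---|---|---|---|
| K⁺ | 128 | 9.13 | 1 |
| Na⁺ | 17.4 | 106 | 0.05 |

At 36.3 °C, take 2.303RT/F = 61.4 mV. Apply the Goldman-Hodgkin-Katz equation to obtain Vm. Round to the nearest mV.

-58 mV

Vm = 61.4 · log₁₀[(Σ P·[cation]ₒ + Σ P·[anion]ᵢ) / (Σ P·[cation]ᵢ + Σ P·[anion]ₒ)]
Numerator = 1×9.13 + 0.05×106 = 14.43
Denominator = 1×128 + 0.05×17.4 = 128.9
Vm = 61.4 · log₁₀(0.11197) = 61.4 × (-0.9509) = -58.38 mV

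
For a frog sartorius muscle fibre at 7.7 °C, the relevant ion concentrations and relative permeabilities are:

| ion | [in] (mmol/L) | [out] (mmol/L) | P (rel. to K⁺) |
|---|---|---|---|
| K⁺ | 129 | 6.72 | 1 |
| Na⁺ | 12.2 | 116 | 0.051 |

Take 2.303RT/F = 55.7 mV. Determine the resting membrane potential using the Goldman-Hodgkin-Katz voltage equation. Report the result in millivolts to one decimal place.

-56.3 mV

Vm = 55.7 · log₁₀[(Σ P·[cation]ₒ + Σ P·[anion]ᵢ) / (Σ P·[cation]ᵢ + Σ P·[anion]ₒ)]
Numerator = 1×6.72 + 0.051×116 = 12.64
Denominator = 1×129 + 0.051×12.2 = 129.6
Vm = 55.7 · log₁₀(0.097483) = 55.7 × (-1.0111) = -56.32 mV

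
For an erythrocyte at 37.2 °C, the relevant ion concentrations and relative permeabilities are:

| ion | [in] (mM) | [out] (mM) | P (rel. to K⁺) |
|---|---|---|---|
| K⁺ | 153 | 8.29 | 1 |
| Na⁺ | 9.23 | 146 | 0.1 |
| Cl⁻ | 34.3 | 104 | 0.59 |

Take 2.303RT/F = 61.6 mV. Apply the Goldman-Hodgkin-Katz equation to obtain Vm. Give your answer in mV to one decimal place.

-43.0 mV

Vm = 61.6 · log₁₀[(Σ P·[cation]ₒ + Σ P·[anion]ᵢ) / (Σ P·[cation]ᵢ + Σ P·[anion]ₒ)]
Numerator = 1×8.29 + 0.1×146 + 0.59×34.3 = 43.13
Denominator = 1×153 + 0.1×9.23 + 0.59×104 = 215.3
Vm = 61.6 · log₁₀(0.20033) = 61.6 × (-0.6983) = -43.01 mV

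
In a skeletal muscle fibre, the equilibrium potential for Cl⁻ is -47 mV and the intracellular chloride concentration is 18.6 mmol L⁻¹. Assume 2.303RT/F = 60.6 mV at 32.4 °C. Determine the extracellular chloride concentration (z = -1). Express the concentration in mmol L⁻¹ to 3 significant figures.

Nernst: E = (60.6/-1) · log₁₀([out]/[in]), so log₁₀([out]/[in]) = -47.0 × -1 / 60.6 = 0.7756.
[out]/[in] = 10^(0.7756) = 5.965.
[out] = 5.965 × 18.6 = 110.9 mmol L⁻¹.

111 mmol L⁻¹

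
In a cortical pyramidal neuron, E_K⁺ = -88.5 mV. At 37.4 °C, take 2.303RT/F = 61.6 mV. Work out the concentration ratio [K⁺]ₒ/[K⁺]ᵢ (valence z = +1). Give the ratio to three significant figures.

log₁₀([out]/[in]) = E·z/(61.6) = -88.5 × 1 / 61.6 = -1.4367
[out]/[in] = 10^(-1.4367) = 0.03659

0.0366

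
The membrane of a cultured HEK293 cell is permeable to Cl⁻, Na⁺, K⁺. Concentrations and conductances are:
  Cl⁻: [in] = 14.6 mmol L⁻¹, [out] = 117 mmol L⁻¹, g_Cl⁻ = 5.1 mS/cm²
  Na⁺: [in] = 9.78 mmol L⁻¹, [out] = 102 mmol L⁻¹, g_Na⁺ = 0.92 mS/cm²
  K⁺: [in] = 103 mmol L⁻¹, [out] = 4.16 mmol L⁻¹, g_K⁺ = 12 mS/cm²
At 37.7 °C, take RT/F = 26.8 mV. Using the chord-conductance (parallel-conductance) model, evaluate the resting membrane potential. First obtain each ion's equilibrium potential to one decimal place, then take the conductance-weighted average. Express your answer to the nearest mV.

-70 mV

E_Cl⁻ = (26.8/-1)·ln(117/14.6) = -55.8 mV
E_Na⁺ = (26.8/1)·ln(102/9.78) = 62.8 mV
E_K⁺ = (26.8/1)·ln(4.16/103) = -86.0 mV
Vm = (Σ gᵢEᵢ)/(Σ gᵢ) = (5.1·-55.8 + 0.92·62.8 + 12·-86.0) / (5.1 + 0.92 + 12)
= -1258.80 / 18.02 = -69.86 mV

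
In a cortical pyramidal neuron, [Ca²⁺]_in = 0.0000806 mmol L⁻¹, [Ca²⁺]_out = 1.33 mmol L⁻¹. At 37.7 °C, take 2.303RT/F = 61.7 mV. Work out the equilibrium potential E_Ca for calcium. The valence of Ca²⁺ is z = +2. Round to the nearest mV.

E = (61.7/z) · log₁₀([Ca²⁺]_out/[Ca²⁺]_in) with z = +2.
= (61.7/2) · log₁₀(1.33/0.0000806) = 30.85 · log₁₀(1.65e+04)
= 30.85 · (4.2175) = 130.11 mV

130 mV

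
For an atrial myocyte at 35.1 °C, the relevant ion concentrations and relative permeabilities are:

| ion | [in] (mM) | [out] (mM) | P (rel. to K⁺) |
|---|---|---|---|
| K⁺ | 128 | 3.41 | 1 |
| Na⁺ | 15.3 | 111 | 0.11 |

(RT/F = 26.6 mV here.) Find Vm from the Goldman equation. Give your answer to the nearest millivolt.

Vm = 26.6 · ln[(Σ P·[cation]ₒ + Σ P·[anion]ᵢ) / (Σ P·[cation]ᵢ + Σ P·[anion]ₒ)]
Numerator = 1×3.41 + 0.11×111 = 15.62
Denominator = 1×128 + 0.11×15.3 = 129.7
Vm = 26.6 · ln(0.12045) = 26.6 × (-2.1165) = -56.30 mV

-56 mV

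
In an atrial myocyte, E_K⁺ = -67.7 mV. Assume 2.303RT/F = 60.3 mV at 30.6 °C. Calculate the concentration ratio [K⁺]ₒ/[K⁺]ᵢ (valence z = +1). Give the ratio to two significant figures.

0.075

log₁₀([out]/[in]) = E·z/(60.3) = -67.7 × 1 / 60.3 = -1.1227
[out]/[in] = 10^(-1.1227) = 0.07538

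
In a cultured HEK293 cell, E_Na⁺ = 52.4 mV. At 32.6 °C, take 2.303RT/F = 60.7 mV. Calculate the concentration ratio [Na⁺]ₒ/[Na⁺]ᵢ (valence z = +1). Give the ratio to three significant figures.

log₁₀([out]/[in]) = E·z/(60.7) = 52.4 × 1 / 60.7 = 0.8633
[out]/[in] = 10^(0.8633) = 7.299

7.30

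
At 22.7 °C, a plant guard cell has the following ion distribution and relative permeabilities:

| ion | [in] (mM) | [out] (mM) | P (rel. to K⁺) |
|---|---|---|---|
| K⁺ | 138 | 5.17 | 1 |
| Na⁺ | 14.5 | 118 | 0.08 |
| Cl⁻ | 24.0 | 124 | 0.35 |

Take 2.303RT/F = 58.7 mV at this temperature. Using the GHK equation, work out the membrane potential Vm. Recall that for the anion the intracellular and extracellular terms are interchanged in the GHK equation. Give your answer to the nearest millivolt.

-53 mV

Vm = 58.7 · log₁₀[(Σ P·[cation]ₒ + Σ P·[anion]ᵢ) / (Σ P·[cation]ᵢ + Σ P·[anion]ₒ)]
Numerator = 1×5.17 + 0.08×118 + 0.35×24.0 = 23.01
Denominator = 1×138 + 0.08×14.5 + 0.35×124 = 182.6
Vm = 58.7 · log₁₀(0.12604) = 58.7 × (-0.8995) = -52.80 mV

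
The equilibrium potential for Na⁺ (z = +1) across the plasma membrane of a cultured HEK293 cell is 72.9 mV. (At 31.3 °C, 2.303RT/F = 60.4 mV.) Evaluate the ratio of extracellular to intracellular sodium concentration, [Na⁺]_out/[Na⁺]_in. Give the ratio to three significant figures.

log₁₀([out]/[in]) = E·z/(60.4) = 72.9 × 1 / 60.4 = 1.2070
[out]/[in] = 10^(1.2070) = 16.1

16.1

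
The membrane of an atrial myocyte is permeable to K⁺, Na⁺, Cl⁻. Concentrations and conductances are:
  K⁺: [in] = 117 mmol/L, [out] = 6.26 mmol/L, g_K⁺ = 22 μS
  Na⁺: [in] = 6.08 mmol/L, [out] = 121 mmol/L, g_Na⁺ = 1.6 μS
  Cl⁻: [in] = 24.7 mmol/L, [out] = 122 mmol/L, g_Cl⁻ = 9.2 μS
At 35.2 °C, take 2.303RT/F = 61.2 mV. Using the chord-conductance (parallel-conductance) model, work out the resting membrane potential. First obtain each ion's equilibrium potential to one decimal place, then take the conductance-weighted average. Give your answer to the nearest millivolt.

-60 mV

E_K⁺ = (61.2/1)·log₁₀(6.26/117) = -77.8 mV
E_Na⁺ = (61.2/1)·log₁₀(121/6.08) = 79.5 mV
E_Cl⁻ = (61.2/-1)·log₁₀(122/24.7) = -42.5 mV
Vm = (Σ gᵢEᵢ)/(Σ gᵢ) = (22·-77.8 + 1.6·79.5 + 9.2·-42.5) / (22 + 1.6 + 9.2)
= -1975.40 / 32.8 = -60.23 mV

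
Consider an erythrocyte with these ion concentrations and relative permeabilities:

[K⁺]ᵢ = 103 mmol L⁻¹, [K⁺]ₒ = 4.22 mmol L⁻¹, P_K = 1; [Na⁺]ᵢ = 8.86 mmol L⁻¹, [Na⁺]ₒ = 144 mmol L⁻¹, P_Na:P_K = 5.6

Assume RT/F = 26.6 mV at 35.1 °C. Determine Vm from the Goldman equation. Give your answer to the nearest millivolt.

44 mV

Vm = 26.6 · ln[(Σ P·[cation]ₒ + Σ P·[anion]ᵢ) / (Σ P·[cation]ᵢ + Σ P·[anion]ₒ)]
Numerator = 1×4.22 + 5.6×144 = 810.6
Denominator = 1×103 + 5.6×8.86 = 152.6
Vm = 26.6 · ln(5.3115) = 26.6 × (1.6699) = 44.42 mV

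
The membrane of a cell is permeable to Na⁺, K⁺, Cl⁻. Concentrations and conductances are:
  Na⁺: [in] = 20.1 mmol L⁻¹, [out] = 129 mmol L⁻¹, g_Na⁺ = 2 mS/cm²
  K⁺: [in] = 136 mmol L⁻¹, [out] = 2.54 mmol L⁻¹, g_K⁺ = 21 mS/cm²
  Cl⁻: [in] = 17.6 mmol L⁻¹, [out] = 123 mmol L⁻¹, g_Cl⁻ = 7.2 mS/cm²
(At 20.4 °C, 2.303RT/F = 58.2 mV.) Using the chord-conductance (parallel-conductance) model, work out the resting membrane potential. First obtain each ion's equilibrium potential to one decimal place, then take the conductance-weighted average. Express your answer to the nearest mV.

E_Na⁺ = (58.2/1)·log₁₀(129/20.1) = 47.0 mV
E_K⁺ = (58.2/1)·log₁₀(2.54/136) = -100.6 mV
E_Cl⁻ = (58.2/-1)·log₁₀(123/17.6) = -49.1 mV
Vm = (Σ gᵢEᵢ)/(Σ gᵢ) = (2·47.0 + 21·-100.6 + 7.2·-49.1) / (2 + 21 + 7.2)
= -2372.12 / 30.2 = -78.55 mV

-79 mV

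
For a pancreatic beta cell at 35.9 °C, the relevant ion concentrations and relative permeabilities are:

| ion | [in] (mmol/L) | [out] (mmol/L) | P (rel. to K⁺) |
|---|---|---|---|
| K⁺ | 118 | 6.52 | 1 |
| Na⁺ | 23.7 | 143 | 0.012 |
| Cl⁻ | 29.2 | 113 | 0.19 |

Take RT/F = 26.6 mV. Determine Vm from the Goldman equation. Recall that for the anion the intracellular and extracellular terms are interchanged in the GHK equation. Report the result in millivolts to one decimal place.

Vm = 26.6 · ln[(Σ P·[cation]ₒ + Σ P·[anion]ᵢ) / (Σ P·[cation]ᵢ + Σ P·[anion]ₒ)]
Numerator = 1×6.52 + 0.012×143 + 0.19×29.2 = 13.78
Denominator = 1×118 + 0.012×23.7 + 0.19×113 = 139.8
Vm = 26.6 · ln(0.09863) = 26.6 × (-2.3164) = -61.62 mV

-61.6 mV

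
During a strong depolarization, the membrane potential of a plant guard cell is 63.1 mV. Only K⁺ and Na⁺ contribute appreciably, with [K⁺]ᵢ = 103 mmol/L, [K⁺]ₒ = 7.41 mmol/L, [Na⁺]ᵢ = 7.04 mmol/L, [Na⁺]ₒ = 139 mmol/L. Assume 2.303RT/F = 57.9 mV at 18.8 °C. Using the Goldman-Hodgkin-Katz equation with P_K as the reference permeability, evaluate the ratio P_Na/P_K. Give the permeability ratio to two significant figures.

Let α = P_Na/P_K. GHK: Vm = 57.9·log₁₀[(Kₒ + α·Naₒ)/(Kᵢ + α·Naᵢ)].
10^(Vm/57.9) = 10^(63.1/57.9) = 12.297
So 12.297·(Kᵢ + α·Naᵢ) = Kₒ + α·Naₒ → α = (12.297·103.0 − 7.41) / (139.0 − 12.297·7.04)
α = (1267 − 7.41) / (139.0 − 86.57) = 1259/52.43 = 24.02

24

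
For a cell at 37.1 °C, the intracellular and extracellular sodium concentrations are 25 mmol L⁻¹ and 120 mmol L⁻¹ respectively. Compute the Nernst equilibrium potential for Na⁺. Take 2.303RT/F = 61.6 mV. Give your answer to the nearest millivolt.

42 mV

E = (61.6/z) · log₁₀([Na⁺]_out/[Na⁺]_in) with z = +1.
= (61.6/1) · log₁₀(120/25) = 61.60 · log₁₀(4.8)
= 61.60 · (0.6812) = 41.96 mV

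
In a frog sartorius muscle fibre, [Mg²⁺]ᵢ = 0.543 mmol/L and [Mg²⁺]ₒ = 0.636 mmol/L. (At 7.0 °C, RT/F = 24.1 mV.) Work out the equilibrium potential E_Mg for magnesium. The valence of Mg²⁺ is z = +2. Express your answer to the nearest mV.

2 mV

E = (24.1/z) · ln([Mg²⁺]_out/[Mg²⁺]_in) with z = +2.
= (24.1/2) · ln(0.636/0.543) = 12.05 · ln(1.171)
= 12.05 · (0.1581) = 1.90 mV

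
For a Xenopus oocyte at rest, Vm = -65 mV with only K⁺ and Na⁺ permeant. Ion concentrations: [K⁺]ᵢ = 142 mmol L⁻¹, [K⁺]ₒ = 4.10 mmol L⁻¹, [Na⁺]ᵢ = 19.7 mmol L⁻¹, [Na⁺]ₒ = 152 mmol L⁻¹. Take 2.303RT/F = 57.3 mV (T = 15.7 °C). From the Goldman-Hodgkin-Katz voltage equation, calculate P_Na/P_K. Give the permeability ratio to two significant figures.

0.042

Let α = P_Na/P_K. GHK: Vm = 57.3·log₁₀[(Kₒ + α·Naₒ)/(Kᵢ + α·Naᵢ)].
10^(Vm/57.3) = 10^(-65.0/57.3) = 0.073387
So 0.073387·(Kᵢ + α·Naᵢ) = Kₒ + α·Naₒ → α = (0.073387·142.0 − 4.1) / (152.0 − 0.073387·19.7)
α = (10.42 − 4.1) / (152.0 − 1.446) = 6.321/150.6 = 0.04198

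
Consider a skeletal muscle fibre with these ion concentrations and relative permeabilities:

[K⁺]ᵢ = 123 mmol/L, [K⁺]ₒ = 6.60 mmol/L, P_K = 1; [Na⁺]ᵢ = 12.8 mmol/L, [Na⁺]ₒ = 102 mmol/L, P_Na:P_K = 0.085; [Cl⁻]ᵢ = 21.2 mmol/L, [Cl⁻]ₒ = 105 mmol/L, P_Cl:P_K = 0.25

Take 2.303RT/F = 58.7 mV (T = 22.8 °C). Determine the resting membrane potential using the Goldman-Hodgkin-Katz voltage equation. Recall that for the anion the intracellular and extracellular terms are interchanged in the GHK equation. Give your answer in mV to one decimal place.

-50.7 mV

Vm = 58.7 · log₁₀[(Σ P·[cation]ₒ + Σ P·[anion]ᵢ) / (Σ P·[cation]ᵢ + Σ P·[anion]ₒ)]
Numerator = 1×6.60 + 0.085×102 + 0.25×21.2 = 20.57
Denominator = 1×123 + 0.085×12.8 + 0.25×105 = 150.3
Vm = 58.7 · log₁₀(0.13683) = 58.7 × (-0.8638) = -50.71 mV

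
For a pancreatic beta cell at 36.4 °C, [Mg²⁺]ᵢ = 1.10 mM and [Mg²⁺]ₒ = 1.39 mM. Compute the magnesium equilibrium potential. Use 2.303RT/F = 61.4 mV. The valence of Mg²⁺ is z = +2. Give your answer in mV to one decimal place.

3.1 mV

E = (61.4/z) · log₁₀([Mg²⁺]_out/[Mg²⁺]_in) with z = +2.
= (61.4/2) · log₁₀(1.39/1.10) = 30.70 · log₁₀(1.264)
= 30.70 · (0.1016) = 3.12 mV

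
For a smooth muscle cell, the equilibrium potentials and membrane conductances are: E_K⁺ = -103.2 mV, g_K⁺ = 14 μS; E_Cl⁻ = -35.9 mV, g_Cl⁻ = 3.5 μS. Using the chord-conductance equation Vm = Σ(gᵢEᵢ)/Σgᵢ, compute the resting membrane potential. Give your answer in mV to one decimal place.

-89.7 mV

Σ gᵢEᵢ = 14·(-103.2) + 3.5·(-35.9) = -1570.45
Σ gᵢ = 14 + 3.5 = 17.5
Vm = -1570.45 / 17.5 = -89.74 mV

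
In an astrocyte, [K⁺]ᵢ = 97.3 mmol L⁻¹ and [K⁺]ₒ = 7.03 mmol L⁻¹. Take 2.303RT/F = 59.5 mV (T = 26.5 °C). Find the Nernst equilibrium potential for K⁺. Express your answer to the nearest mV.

-68 mV

E = (59.5/z) · log₁₀([K⁺]_out/[K⁺]_in) with z = +1.
= (59.5/1) · log₁₀(7.03/97.3) = 59.50 · log₁₀(0.07225)
= 59.50 · (-1.1412) = -67.90 mV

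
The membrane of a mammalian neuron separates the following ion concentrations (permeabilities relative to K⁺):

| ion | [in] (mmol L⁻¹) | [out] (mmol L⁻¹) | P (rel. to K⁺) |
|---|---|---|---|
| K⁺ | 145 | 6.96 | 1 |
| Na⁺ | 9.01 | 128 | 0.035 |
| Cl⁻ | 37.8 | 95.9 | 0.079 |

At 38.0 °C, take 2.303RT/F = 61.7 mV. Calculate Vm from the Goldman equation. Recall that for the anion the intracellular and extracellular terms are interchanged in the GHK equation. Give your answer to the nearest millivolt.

-63 mV

Vm = 61.7 · log₁₀[(Σ P·[cation]ₒ + Σ P·[anion]ᵢ) / (Σ P·[cation]ᵢ + Σ P·[anion]ₒ)]
Numerator = 1×6.96 + 0.035×128 + 0.079×37.8 = 14.43
Denominator = 1×145 + 0.035×9.01 + 0.079×95.9 = 152.9
Vm = 61.7 · log₁₀(0.094356) = 61.7 × (-1.0252) = -63.26 mV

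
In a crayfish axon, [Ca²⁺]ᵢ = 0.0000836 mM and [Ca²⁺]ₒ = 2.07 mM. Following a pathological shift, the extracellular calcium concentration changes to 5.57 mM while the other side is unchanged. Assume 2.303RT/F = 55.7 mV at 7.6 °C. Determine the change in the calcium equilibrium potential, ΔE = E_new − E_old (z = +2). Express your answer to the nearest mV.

E_old = (55.7/2)·log₁₀(2.07/0.0000836) = 122.37 mV
E_new = (55.7/2)·log₁₀(5.57/0.0000836) = 134.34 mV
ΔE = 134.34 − (122.37) = 11.97 mV

12 mV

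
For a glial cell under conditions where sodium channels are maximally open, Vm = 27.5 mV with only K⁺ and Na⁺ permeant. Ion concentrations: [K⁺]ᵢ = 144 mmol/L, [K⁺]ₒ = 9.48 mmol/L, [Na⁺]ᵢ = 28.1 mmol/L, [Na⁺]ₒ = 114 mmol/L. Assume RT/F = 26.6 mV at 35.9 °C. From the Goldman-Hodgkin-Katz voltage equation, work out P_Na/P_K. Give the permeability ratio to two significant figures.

11

Let α = P_Na/P_K. GHK: Vm = 26.6·ln[(Kₒ + α·Naₒ)/(Kᵢ + α·Naᵢ)].
e^(Vm/26.6) = e^(27.5/26.6) = 2.8118
So 2.8118·(Kᵢ + α·Naᵢ) = Kₒ + α·Naₒ → α = (2.8118·144.0 − 9.48) / (114.0 − 2.8118·28.1)
α = (404.9 − 9.48) / (114.0 − 79.01) = 395.4/34.99 = 11.3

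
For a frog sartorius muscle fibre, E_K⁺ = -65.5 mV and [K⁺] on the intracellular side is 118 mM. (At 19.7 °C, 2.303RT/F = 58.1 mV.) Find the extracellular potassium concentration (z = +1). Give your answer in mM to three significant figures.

Nernst: E = (58.1/1) · log₁₀([out]/[in]), so log₁₀([out]/[in]) = -65.5 × 1 / 58.1 = -1.1274.
[out]/[in] = 10^(-1.1274) = 0.07458.
[out] = 0.07458 × 118 = 8.801 mM.

8.80 mM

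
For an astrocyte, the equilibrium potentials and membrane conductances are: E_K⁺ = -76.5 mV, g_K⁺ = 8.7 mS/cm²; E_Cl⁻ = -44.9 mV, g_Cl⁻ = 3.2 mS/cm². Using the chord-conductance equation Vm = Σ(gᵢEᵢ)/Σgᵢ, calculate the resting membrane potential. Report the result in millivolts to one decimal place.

Σ gᵢEᵢ = 8.7·(-76.5) + 3.2·(-44.9) = -809.23
Σ gᵢ = 8.7 + 3.2 = 11.9
Vm = -809.23 / 11.9 = -68.00 mV

-68.0 mV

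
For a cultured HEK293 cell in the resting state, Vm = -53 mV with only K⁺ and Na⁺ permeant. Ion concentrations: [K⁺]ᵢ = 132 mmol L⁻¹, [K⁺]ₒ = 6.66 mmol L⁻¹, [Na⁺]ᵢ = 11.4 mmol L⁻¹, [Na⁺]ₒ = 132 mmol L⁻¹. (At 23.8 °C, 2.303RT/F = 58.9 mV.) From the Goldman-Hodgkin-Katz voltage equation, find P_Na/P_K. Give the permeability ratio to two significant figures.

Let α = P_Na/P_K. GHK: Vm = 58.9·log₁₀[(Kₒ + α·Naₒ)/(Kᵢ + α·Naᵢ)].
10^(Vm/58.9) = 10^(-53.0/58.9) = 0.12594
So 0.12594·(Kᵢ + α·Naᵢ) = Kₒ + α·Naₒ → α = (0.12594·132.0 − 6.66) / (132.0 − 0.12594·11.4)
α = (16.62 − 6.66) / (132.0 − 1.436) = 9.964/130.6 = 0.07632

0.076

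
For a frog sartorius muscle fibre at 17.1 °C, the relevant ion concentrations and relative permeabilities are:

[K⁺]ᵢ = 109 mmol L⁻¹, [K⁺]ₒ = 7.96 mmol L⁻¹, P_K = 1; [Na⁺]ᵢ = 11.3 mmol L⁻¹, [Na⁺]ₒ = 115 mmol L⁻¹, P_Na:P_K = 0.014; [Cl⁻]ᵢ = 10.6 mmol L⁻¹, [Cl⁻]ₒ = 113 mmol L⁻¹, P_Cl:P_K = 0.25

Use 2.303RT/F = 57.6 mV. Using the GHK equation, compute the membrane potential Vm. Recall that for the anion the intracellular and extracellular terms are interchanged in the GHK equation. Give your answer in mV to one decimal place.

Vm = 57.6 · log₁₀[(Σ P·[cation]ₒ + Σ P·[anion]ᵢ) / (Σ P·[cation]ᵢ + Σ P·[anion]ₒ)]
Numerator = 1×7.96 + 0.014×115 + 0.25×10.6 = 12.22
Denominator = 1×109 + 0.014×11.3 + 0.25×113 = 137.4
Vm = 57.6 · log₁₀(0.088932) = 57.6 × (-1.0509) = -60.53 mV

-60.5 mV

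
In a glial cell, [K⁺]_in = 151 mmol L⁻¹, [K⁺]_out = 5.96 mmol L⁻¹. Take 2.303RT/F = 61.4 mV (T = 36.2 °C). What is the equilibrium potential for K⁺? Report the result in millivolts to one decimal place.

E = (61.4/z) · log₁₀([K⁺]_out/[K⁺]_in) with z = +1.
= (61.4/1) · log₁₀(5.96/151) = 61.40 · log₁₀(0.03947)
= 61.40 · (-1.4037) = -86.19 mV

-86.2 mV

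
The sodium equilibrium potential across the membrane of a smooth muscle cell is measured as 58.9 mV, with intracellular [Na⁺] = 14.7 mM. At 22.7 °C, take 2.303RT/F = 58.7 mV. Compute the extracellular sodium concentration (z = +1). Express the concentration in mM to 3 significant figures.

148 mM

Nernst: E = (58.7/1) · log₁₀([out]/[in]), so log₁₀([out]/[in]) = 58.9 × 1 / 58.7 = 1.0034.
[out]/[in] = 10^(1.0034) = 10.08.
[out] = 10.08 × 14.7 = 148.2 mM.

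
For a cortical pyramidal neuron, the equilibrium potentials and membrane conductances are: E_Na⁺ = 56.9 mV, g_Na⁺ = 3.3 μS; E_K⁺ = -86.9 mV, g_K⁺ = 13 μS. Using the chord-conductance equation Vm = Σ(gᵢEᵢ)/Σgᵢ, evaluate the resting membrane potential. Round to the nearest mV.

Σ gᵢEᵢ = 3.3·(56.9) + 13·(-86.9) = -941.93
Σ gᵢ = 3.3 + 13 = 16.3
Vm = -941.93 / 16.3 = -57.79 mV

-58 mV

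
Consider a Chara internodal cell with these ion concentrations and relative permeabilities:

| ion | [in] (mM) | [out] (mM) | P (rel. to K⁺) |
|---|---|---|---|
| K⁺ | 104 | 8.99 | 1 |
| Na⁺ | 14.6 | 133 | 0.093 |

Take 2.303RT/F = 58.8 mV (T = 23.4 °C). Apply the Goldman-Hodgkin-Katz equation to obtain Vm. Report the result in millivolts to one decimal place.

-40.8 mV

Vm = 58.8 · log₁₀[(Σ P·[cation]ₒ + Σ P·[anion]ᵢ) / (Σ P·[cation]ᵢ + Σ P·[anion]ₒ)]
Numerator = 1×8.99 + 0.093×133 = 21.36
Denominator = 1×104 + 0.093×14.6 = 105.4
Vm = 58.8 · log₁₀(0.20273) = 58.8 × (-0.6931) = -40.75 mV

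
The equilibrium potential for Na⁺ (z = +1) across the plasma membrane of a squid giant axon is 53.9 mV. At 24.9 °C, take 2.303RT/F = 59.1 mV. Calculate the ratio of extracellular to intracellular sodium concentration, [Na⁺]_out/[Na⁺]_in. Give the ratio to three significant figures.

8.17

log₁₀([out]/[in]) = E·z/(59.1) = 53.9 × 1 / 59.1 = 0.9120
[out]/[in] = 10^(0.9120) = 8.166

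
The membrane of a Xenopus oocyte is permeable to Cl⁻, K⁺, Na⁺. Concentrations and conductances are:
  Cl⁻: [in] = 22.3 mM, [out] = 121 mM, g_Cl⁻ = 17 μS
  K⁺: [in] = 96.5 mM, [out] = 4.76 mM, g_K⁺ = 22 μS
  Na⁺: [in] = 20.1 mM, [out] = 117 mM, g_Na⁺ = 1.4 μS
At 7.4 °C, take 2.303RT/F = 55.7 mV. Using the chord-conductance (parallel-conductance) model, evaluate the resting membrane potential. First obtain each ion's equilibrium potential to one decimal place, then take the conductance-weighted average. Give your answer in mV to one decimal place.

E_Cl⁻ = (55.7/-1)·log₁₀(121/22.3) = -40.9 mV
E_K⁺ = (55.7/1)·log₁₀(4.76/96.5) = -72.8 mV
E_Na⁺ = (55.7/1)·log₁₀(117/20.1) = 42.6 mV
Vm = (Σ gᵢEᵢ)/(Σ gᵢ) = (17·-40.9 + 22·-72.8 + 1.4·42.6) / (17 + 22 + 1.4)
= -2237.26 / 40.4 = -55.38 mV

-55.4 mV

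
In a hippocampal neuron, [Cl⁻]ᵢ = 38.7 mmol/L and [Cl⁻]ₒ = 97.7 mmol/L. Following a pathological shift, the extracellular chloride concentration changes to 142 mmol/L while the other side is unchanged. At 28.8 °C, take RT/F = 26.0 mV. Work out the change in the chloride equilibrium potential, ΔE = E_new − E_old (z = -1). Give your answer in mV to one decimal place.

-9.7 mV

E_old = (26.0/-1)·ln(97.7/38.7) = -24.08 mV
E_new = (26.0/-1)·ln(142/38.7) = -33.80 mV
ΔE = -33.80 − (-24.08) = -9.72 mV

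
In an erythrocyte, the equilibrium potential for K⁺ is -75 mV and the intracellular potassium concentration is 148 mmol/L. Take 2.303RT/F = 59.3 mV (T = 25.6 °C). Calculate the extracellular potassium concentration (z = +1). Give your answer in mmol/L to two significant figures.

Nernst: E = (59.3/1) · log₁₀([out]/[in]), so log₁₀([out]/[in]) = -75.0 × 1 / 59.3 = -1.2648.
[out]/[in] = 10^(-1.2648) = 0.05436.
[out] = 0.05436 × 148 = 8.045 mmol/L.

8.0 mmol/L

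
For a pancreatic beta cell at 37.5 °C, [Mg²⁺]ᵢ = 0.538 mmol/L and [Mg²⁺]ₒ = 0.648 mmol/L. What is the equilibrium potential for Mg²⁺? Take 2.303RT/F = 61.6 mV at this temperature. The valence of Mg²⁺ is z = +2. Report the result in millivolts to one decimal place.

E = (61.6/z) · log₁₀([Mg²⁺]_out/[Mg²⁺]_in) with z = +2.
= (61.6/2) · log₁₀(0.648/0.538) = 30.80 · log₁₀(1.204)
= 30.80 · (0.0808) = 2.49 mV

2.5 mV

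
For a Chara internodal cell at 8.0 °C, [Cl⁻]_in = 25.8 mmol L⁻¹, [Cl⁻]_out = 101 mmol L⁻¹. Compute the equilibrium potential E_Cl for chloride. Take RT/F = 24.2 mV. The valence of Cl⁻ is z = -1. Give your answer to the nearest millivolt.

E = (24.2/z) · ln([Cl⁻]_out/[Cl⁻]_in) with z = -1.
For an anion, dividing by z = -1 reverses the sign.
= (24.2/-1) · ln(101/25.8) = -24.20 · ln(3.915)
= -24.20 · (1.3647) = -33.03 mV

-33 mV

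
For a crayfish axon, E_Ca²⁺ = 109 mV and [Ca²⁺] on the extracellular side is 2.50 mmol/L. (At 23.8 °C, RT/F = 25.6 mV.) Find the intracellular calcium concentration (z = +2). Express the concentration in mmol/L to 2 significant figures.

0.00050 mmol/L

Nernst: E = (25.6/2) · ln([out]/[in]), so ln([out]/[in]) = 109.0 × 2 / 25.6 = 8.5156.
[out]/[in] = e^(8.5156) = 4992.
[in] = 2.50 / 4992 = 0.0005008 mmol/L.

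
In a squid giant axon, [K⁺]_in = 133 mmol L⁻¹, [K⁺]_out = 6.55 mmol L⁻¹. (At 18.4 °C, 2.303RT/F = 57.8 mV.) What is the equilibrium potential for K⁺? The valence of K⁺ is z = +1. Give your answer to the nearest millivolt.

E = (57.8/z) · log₁₀([K⁺]_out/[K⁺]_in) with z = +1.
= (57.8/1) · log₁₀(6.55/133) = 57.80 · log₁₀(0.04925)
= 57.80 · (-1.3076) = -75.58 mV

-76 mV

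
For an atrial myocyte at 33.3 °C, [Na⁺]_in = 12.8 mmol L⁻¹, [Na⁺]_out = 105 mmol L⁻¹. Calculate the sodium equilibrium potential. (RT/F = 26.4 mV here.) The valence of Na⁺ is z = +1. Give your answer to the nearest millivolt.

56 mV

E = (26.4/z) · ln([Na⁺]_out/[Na⁺]_in) with z = +1.
= (26.4/1) · ln(105/12.8) = 26.40 · ln(8.203)
= 26.40 · (2.1045) = 55.56 mV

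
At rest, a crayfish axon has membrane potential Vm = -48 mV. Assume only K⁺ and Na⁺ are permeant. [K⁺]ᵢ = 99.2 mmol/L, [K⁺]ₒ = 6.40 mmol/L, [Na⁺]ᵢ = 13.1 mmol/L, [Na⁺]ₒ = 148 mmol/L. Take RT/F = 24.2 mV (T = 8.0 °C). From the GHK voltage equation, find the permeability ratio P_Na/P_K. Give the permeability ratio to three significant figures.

0.0496

Let α = P_Na/P_K. GHK: Vm = 24.2·ln[(Kₒ + α·Naₒ)/(Kᵢ + α·Naᵢ)].
e^(Vm/24.2) = e^(-48.0/24.2) = 0.13759
So 0.13759·(Kᵢ + α·Naᵢ) = Kₒ + α·Naₒ → α = (0.13759·99.2 − 6.4) / (148.0 − 0.13759·13.1)
α = (13.65 − 6.4) / (148.0 − 1.802) = 7.249/146.2 = 0.04958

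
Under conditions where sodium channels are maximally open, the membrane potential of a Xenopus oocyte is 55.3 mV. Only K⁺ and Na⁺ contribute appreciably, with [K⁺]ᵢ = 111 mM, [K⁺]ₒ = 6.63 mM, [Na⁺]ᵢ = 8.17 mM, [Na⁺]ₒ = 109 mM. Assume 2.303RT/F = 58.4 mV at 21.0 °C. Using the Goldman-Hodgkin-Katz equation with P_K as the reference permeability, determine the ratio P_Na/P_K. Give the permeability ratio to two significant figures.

27

Let α = P_Na/P_K. GHK: Vm = 58.4·log₁₀[(Kₒ + α·Naₒ)/(Kᵢ + α·Naᵢ)].
10^(Vm/58.4) = 10^(55.3/58.4) = 8.8495
So 8.8495·(Kᵢ + α·Naᵢ) = Kₒ + α·Naₒ → α = (8.8495·111.0 − 6.63) / (109.0 − 8.8495·8.17)
α = (982.3 − 6.63) / (109.0 − 72.3) = 975.7/36.7 = 26.58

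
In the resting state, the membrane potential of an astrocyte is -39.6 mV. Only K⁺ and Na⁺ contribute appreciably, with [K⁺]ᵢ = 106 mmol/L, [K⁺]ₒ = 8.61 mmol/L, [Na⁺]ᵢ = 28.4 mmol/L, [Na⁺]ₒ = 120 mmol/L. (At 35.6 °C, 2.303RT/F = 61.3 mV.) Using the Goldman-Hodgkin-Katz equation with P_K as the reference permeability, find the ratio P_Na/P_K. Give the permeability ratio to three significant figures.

Let α = P_Na/P_K. GHK: Vm = 61.3·log₁₀[(Kₒ + α·Naₒ)/(Kᵢ + α·Naᵢ)].
10^(Vm/61.3) = 10^(-39.6/61.3) = 0.22594
So 0.22594·(Kᵢ + α·Naᵢ) = Kₒ + α·Naₒ → α = (0.22594·106.0 − 8.61) / (120.0 − 0.22594·28.4)
α = (23.95 − 8.61) / (120.0 − 6.417) = 15.34/113.6 = 0.1351

0.135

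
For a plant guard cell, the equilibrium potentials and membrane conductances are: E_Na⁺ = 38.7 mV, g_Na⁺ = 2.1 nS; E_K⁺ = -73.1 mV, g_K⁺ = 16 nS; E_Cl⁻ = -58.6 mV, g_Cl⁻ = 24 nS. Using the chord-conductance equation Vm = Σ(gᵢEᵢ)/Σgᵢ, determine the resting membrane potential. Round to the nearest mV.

Σ gᵢEᵢ = 2.1·(38.7) + 16·(-73.1) + 24·(-58.6) = -2494.73
Σ gᵢ = 2.1 + 16 + 24 = 42.1
Vm = -2494.73 / 42.1 = -59.26 mV

-59 mV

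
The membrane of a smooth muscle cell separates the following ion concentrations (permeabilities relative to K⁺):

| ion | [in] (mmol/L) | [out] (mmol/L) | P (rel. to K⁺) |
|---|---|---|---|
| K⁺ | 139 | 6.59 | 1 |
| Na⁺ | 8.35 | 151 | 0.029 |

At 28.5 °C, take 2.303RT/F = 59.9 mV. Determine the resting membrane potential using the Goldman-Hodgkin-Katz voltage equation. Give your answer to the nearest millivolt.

-66 mV

Vm = 59.9 · log₁₀[(Σ P·[cation]ₒ + Σ P·[anion]ᵢ) / (Σ P·[cation]ᵢ + Σ P·[anion]ₒ)]
Numerator = 1×6.59 + 0.029×151 = 10.97
Denominator = 1×139 + 0.029×8.35 = 139.2
Vm = 59.9 · log₁₀(0.078776) = 59.9 × (-1.1036) = -66.11 mV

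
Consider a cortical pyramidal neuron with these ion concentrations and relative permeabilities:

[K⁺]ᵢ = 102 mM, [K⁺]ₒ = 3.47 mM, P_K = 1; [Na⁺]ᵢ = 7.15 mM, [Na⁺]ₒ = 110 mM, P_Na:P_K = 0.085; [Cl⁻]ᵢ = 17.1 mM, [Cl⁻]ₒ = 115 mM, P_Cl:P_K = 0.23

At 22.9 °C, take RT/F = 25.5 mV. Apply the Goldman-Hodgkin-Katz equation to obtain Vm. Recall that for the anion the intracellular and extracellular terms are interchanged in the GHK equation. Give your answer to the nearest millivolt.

-52 mV

Vm = 25.5 · ln[(Σ P·[cation]ₒ + Σ P·[anion]ᵢ) / (Σ P·[cation]ᵢ + Σ P·[anion]ₒ)]
Numerator = 1×3.47 + 0.085×110 + 0.23×17.1 = 16.75
Denominator = 1×102 + 0.085×7.15 + 0.23×115 = 129.1
Vm = 25.5 · ln(0.12981) = 25.5 × (-2.0417) = -52.06 mV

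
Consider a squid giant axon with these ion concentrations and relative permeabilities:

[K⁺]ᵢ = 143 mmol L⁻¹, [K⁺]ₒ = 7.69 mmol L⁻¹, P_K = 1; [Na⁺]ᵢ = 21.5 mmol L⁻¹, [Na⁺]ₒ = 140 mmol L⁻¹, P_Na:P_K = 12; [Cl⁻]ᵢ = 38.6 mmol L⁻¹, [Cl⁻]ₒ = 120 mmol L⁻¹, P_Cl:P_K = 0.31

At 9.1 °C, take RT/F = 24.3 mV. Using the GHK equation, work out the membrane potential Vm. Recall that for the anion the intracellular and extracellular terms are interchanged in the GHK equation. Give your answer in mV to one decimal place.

32.9 mV

Vm = 24.3 · ln[(Σ P·[cation]ₒ + Σ P·[anion]ᵢ) / (Σ P·[cation]ᵢ + Σ P·[anion]ₒ)]
Numerator = 1×7.69 + 12×140 + 0.31×38.6 = 1700
Denominator = 1×143 + 12×21.5 + 0.31×120 = 438.2
Vm = 24.3 · ln(3.8787) = 24.3 × (1.3555) = 32.94 mV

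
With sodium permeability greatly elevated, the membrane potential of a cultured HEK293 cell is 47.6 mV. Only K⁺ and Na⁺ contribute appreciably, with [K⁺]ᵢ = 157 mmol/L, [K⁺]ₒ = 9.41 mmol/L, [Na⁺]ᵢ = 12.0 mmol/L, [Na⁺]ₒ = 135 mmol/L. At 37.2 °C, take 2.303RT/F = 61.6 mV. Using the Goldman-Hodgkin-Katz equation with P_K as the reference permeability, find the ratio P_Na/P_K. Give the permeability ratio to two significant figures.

Let α = P_Na/P_K. GHK: Vm = 61.6·log₁₀[(Kₒ + α·Naₒ)/(Kᵢ + α·Naᵢ)].
10^(Vm/61.6) = 10^(47.6/61.6) = 5.9255
So 5.9255·(Kᵢ + α·Naᵢ) = Kₒ + α·Naₒ → α = (5.9255·157.0 − 9.41) / (135.0 − 5.9255·12.0)
α = (930.3 − 9.41) / (135.0 − 71.11) = 920.9/63.89 = 14.41

14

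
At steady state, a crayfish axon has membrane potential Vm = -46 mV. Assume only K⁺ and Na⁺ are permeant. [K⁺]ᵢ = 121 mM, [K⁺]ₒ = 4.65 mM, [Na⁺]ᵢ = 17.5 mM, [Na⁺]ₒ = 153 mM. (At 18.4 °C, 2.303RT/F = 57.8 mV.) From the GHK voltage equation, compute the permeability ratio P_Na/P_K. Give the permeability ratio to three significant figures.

Let α = P_Na/P_K. GHK: Vm = 57.8·log₁₀[(Kₒ + α·Naₒ)/(Kᵢ + α·Naᵢ)].
10^(Vm/57.8) = 10^(-46.0/57.8) = 0.16001
So 0.16001·(Kᵢ + α·Naᵢ) = Kₒ + α·Naₒ → α = (0.16001·121.0 − 4.65) / (153.0 − 0.16001·17.5)
α = (19.36 − 4.65) / (153.0 − 2.8) = 14.71/150.2 = 0.09795

0.0979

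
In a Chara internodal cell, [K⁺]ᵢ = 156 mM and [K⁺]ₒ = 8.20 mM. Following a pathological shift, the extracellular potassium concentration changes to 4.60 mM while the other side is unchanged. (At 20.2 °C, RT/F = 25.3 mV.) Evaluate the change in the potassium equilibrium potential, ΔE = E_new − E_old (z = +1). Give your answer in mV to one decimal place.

-14.6 mV

E_old = (25.3/1)·ln(8.20/156) = -74.53 mV
E_new = (25.3/1)·ln(4.60/156) = -89.15 mV
ΔE = -89.15 − (-74.53) = -14.63 mV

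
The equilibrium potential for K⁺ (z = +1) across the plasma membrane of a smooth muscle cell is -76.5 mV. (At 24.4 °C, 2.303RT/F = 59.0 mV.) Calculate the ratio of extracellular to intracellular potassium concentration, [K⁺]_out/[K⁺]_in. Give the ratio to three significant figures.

0.0505

log₁₀([out]/[in]) = E·z/(59.0) = -76.5 × 1 / 59.0 = -1.2966
[out]/[in] = 10^(-1.2966) = 0.05051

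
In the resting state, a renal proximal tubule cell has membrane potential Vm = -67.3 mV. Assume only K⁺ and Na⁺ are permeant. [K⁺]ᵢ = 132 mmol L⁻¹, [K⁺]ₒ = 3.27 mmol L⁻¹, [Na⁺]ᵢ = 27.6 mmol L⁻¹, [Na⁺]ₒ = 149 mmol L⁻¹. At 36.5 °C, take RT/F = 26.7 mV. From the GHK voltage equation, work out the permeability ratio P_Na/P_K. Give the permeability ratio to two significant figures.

Let α = P_Na/P_K. GHK: Vm = 26.7·ln[(Kₒ + α·Naₒ)/(Kᵢ + α·Naᵢ)].
e^(Vm/26.7) = e^(-67.3/26.7) = 0.080411
So 0.080411·(Kᵢ + α·Naᵢ) = Kₒ + α·Naₒ → α = (0.080411·132.0 − 3.27) / (149.0 − 0.080411·27.6)
α = (10.61 − 3.27) / (149.0 − 2.219) = 7.344/146.8 = 0.05004

0.050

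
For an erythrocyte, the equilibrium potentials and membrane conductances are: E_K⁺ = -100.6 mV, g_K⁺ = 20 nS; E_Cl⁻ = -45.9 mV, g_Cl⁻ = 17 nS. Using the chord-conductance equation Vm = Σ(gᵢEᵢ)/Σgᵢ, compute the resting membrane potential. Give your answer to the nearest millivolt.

-75 mV

Σ gᵢEᵢ = 20·(-100.6) + 17·(-45.9) = -2792.30
Σ gᵢ = 20 + 17 = 37
Vm = -2792.30 / 37 = -75.47 mV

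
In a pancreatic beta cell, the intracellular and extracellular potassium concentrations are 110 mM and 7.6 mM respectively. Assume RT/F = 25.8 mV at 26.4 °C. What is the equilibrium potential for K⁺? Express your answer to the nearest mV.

-69 mV

E = (25.8/z) · ln([K⁺]_out/[K⁺]_in) with z = +1.
= (25.8/1) · ln(7.6/110) = 25.80 · ln(0.06909)
= 25.80 · (-2.6723) = -68.95 mV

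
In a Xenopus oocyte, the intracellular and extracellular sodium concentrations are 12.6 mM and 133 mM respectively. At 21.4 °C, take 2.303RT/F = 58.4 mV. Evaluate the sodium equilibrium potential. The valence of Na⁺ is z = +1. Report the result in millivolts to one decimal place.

59.8 mV

E = (58.4/z) · log₁₀([Na⁺]_out/[Na⁺]_in) with z = +1.
= (58.4/1) · log₁₀(133/12.6) = 58.40 · log₁₀(10.56)
= 58.40 · (1.0235) = 59.77 mV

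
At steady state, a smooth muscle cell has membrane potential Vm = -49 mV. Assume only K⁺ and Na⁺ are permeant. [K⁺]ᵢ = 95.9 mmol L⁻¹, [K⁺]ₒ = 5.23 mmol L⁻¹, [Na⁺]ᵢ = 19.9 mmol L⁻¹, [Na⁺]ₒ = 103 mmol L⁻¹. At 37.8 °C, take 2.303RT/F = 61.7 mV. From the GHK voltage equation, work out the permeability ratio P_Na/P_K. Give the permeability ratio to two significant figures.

0.10

Let α = P_Na/P_K. GHK: Vm = 61.7·log₁₀[(Kₒ + α·Naₒ)/(Kᵢ + α·Naᵢ)].
10^(Vm/61.7) = 10^(-49.0/61.7) = 0.16063
So 0.16063·(Kᵢ + α·Naᵢ) = Kₒ + α·Naₒ → α = (0.16063·95.9 − 5.23) / (103.0 − 0.16063·19.9)
α = (15.4 − 5.23) / (103.0 − 3.197) = 10.17/99.8 = 0.1019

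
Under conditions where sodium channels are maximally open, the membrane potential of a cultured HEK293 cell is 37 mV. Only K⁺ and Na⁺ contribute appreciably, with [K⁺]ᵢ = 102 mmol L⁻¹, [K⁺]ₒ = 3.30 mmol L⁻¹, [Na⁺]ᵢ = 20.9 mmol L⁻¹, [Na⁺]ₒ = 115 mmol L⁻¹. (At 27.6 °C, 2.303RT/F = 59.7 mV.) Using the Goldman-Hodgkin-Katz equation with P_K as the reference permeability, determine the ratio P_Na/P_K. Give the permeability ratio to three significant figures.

15.1

Let α = P_Na/P_K. GHK: Vm = 59.7·log₁₀[(Kₒ + α·Naₒ)/(Kᵢ + α·Naᵢ)].
10^(Vm/59.7) = 10^(37.0/59.7) = 4.1664
So 4.1664·(Kᵢ + α·Naᵢ) = Kₒ + α·Naₒ → α = (4.1664·102.0 − 3.3) / (115.0 − 4.1664·20.9)
α = (425 − 3.3) / (115.0 − 87.08) = 421.7/27.92 = 15.1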